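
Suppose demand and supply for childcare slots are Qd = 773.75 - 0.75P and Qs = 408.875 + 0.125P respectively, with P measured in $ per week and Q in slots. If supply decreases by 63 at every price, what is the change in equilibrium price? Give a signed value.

ΔP = 72

The market clears where 773.75 - 0.75P = 408.875 + 0.125P. Rearranging, 0.875P = 364.875, hence P* = 417.
Substitute back: Q* = 773.75 - 0.75(417) = 461.
After the shift, supply is Qs = 345.875 + 0.125P.
Re-solving, 0.875P = 427.875 gives P = 489 and Q = 407.
ΔP = 489 - 417 = 72.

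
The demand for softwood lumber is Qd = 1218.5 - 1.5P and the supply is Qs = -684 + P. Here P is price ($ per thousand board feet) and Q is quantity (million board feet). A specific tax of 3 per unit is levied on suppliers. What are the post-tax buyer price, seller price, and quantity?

P_b = 762.2, P_s = 759.2, Q = 75.2

Suppliers keep P_s = P_b - 3 per unit, so supply in terms of the buyer price is Qs = -687 + P_b.
Set Qd = Qs: 1218.5 - 1.5P_b = -687 + P_b, so 1905.5 = 2.5P_b and P_b = 762.2.
Then P_s = 762.2 - 3 = 759.2 and Q = 1218.5 - 1.5(762.2) = 75.2.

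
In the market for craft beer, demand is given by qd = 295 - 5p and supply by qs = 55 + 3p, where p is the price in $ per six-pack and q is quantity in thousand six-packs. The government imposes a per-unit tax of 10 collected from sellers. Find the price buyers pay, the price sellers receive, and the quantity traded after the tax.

With a tax of 10 on sellers, they supply based on the net price p_s = p_b - 10, so qs = 25 + 3p_b.
Market clearing requires 295 - 5p_b = 25 + 3p_b; hence 270 = 8p_b and p_b = 33.75.
So p_s = 23.75 and the quantity traded is q = 295 - 5(33.75) = 126.25.

p_b = 33.75, p_s = 23.75, q = 126.25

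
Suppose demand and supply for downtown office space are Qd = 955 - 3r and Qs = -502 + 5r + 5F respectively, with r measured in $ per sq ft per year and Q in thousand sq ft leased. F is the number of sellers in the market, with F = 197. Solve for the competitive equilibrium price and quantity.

r* = 59, Q* = 778

With F = 197, supply is Qs = 483 + 5r.
At equilibrium Qd = Qs, so 955 - 3r = 483 + 5r; collecting terms, 472 = 8r and r* = 59.
Plugging r* into demand: Q* = 955 - 3(59) = 778.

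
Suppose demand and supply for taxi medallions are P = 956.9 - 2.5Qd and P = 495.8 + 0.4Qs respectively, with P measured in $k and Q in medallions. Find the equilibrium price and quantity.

P* = 559.4, Q* = 159

Rewriting in direct form: Qd = 382.76 - 0.4P and Qs = -1239.5 + 2.5P.
At equilibrium Qd = Qs, so 382.76 - 0.4P = -1239.5 + 2.5P; collecting terms, 1622.26 = 2.9P and P* = 559.4.
Then Q* = 382.76 - 0.4(559.4) = 159.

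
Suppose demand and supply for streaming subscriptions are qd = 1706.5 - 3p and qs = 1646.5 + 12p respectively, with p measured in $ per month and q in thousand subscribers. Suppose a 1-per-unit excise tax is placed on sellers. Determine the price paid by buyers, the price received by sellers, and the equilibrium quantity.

Sellers keep p_s = p_b - 1 per unit, so supply in terms of the buyer price is qs = 1634.5 + 12p_b.
Set qd = qs: 1706.5 - 3p_b = 1634.5 + 12p_b, so 72 = 15p_b and p_b = 4.8.
Then p_s = 4.8 - 1 = 3.8 and q = 1706.5 - 3(4.8) = 1692.1.

p_b = 4.8, p_s = 3.8, q = 1692.1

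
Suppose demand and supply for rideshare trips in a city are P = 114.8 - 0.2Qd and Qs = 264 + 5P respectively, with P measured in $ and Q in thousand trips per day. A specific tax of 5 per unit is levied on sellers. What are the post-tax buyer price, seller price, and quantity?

Inverting to quantity form: Qd = 574 - 5P.
The tax drives a wedge P_b - P_s = 5. Substituting P_s = P_b - 5 into supply: Qs = 239 + 5P_b.
Market clearing requires 574 - 5P_b = 239 + 5P_b; hence 335 = 10P_b and P_b = 33.5.
So P_s = 28.5 and the quantity traded is Q = 574 - 5(33.5) = 406.5.

P_b = 33.5, P_s = 28.5, Q = 406.5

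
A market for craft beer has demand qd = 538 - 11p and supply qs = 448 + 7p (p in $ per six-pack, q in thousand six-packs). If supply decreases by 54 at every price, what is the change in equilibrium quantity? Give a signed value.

Δq = -33

Equating demand and supply, 538 - 11p = 448 + 7p gives 18p = 90, so p* = 5.
Substitute back: q* = 538 - 11(5) = 483.
After the shift, supply is qs = 394 + 7p.
Re-solving, 18p = 144 gives p = 8 and q = 450.
Δq = 450 - 483 = -33.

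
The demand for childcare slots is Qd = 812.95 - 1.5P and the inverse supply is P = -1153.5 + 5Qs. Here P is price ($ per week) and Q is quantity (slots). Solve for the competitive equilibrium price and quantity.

P* = 342.5, Q* = 299.2

Solving each curve for Q: Qs = 230.7 + 0.2P.
At equilibrium Qd = Qs, so 812.95 - 1.5P = 230.7 + 0.2P; collecting terms, 582.25 = 1.7P and P* = 342.5.
From the demand curve, Q* = 812.95 - 1.5(342.5) = 299.2.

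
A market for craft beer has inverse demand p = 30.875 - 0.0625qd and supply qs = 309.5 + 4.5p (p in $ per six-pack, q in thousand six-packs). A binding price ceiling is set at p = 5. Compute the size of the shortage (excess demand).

Shortage = 82

Rewriting in direct form: qd = 494 - 16p.
Evaluating both curves at the ceiling price 5 gives qd = 414, qs = 332.
Shortage = qd - qs = 414 - 332 = 82.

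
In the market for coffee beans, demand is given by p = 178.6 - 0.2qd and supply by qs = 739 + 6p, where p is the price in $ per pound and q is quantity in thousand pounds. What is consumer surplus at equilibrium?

Solving each curve for q: qd = 893 - 5p.
At equilibrium qd = qs, so 893 - 5p = 739 + 6p; collecting terms, 154 = 11p and p* = 14.
From the demand curve, q* = 893 - 5(14) = 823.
Demand choke price (qd = 0): p = 893/5 = 178.6. Consumer surplus = ½ × (178.6 - 14) × 823 = 67732.9.

Consumer surplus = 67732.9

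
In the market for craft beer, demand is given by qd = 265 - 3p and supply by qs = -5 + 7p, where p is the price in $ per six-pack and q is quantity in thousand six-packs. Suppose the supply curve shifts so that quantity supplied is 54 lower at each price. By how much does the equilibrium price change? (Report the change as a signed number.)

Equating demand and supply, 265 - 3p = -5 + 7p gives 10p = 270, so p* = 27.
Substitute back: q* = 265 - 3(27) = 184.
After the shift, supply is qs = -59 + 7p.
The new intersection has 324 = 10p, i.e. p = 32.4, q = 167.8.
Δp = 32.4 - 27 = 5.4.

Δp = 5.4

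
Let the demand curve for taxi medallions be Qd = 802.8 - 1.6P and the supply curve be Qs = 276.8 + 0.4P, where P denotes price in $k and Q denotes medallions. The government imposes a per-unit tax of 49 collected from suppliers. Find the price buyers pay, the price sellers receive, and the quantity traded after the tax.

With a tax of 49 on suppliers, they supply based on the net price P_s = P_b - 49, so Qs = 257.2 + 0.4P_b.
Set Qd = Qs: 802.8 - 1.6P_b = 257.2 + 0.4P_b, so 545.6 = 2P_b and P_b = 272.8.
Then P_s = 272.8 - 49 = 223.8 and Q = 802.8 - 1.6(272.8) = 366.32.

P_b = 272.8, P_s = 223.8, Q = 366.32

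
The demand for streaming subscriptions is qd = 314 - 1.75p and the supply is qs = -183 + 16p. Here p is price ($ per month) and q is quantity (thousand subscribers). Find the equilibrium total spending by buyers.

Total spending by buyers = 7420

At equilibrium qd = qs, so 314 - 1.75p = -183 + 16p; collecting terms, 497 = 17.75p and p* = 28.
Then q* = 314 - 1.75(28) = 265.
Total spending by buyers = p* × q* = 28 × 265 = 7420.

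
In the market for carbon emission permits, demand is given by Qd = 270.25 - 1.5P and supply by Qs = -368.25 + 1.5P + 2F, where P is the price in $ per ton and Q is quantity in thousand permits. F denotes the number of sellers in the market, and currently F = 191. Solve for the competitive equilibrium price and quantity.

With F = 191, supply is Qs = 13.75 + 1.5P.
The market clears where 270.25 - 1.5P = 13.75 + 1.5P. Rearranging, 3P = 256.5, hence P* = 85.5.
From the demand curve, Q* = 270.25 - 1.5(85.5) = 142.

P* = 85.5, Q* = 142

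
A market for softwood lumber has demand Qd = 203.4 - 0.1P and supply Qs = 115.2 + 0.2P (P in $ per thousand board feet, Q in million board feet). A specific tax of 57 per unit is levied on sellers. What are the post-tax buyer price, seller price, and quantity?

P_b = 332, P_s = 275, Q = 170.2

With a tax of 57 on sellers, they supply based on the net price P_s = P_b - 57, so Qs = 103.8 + 0.2P_b.
Equate demand and the shifted supply: 203.4 - 0.1P_b = 103.8 + 0.2P_b, giving 0.3P_b = 99.6, so P_b = 332.
So P_s = 275 and the quantity traded is Q = 203.4 - 0.1(332) = 170.2.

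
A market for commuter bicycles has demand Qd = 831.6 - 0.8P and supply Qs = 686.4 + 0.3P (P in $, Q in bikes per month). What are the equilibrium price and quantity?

P* = 132, Q* = 726

Equating demand and supply, 831.6 - 0.8P = 686.4 + 0.3P gives 1.1P = 145.2, so P* = 132.
From the demand curve, Q* = 831.6 - 0.8(132) = 726.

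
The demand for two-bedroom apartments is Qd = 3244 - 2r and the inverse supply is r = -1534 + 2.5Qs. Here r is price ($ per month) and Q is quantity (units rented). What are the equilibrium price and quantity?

r* = 1096, Q* = 1052

Solving each curve for Q: Qs = 613.6 + 0.4r.
Equating demand and supply, 3244 - 2r = 613.6 + 0.4r gives 2.4r = 2630.4, so r* = 1096.
Substitute back: Q* = 3244 - 2(1096) = 1052.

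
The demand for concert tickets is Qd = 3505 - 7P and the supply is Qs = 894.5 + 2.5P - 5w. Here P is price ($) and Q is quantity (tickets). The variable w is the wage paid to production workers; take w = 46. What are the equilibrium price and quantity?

With w = 46, supply is Qs = 664.5 + 2.5P.
Equating demand and supply, 3505 - 7P = 664.5 + 2.5P gives 9.5P = 2840.5, so P* = 299.
From the demand curve, Q* = 3505 - 7(299) = 1412.

P* = 299, Q* = 1412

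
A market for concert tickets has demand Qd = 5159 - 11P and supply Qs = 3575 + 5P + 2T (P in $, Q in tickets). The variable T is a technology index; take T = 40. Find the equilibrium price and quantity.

With T = 40, supply is Qs = 3655 + 5P.
The market clears where 5159 - 11P = 3655 + 5P. Rearranging, 16P = 1504, hence P* = 94.
From the demand curve, Q* = 5159 - 11(94) = 4125.

P* = 94, Q* = 4125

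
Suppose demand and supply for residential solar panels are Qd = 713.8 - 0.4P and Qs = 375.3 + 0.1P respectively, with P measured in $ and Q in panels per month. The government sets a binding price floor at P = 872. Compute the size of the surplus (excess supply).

Surplus = 97.5

With P fixed at 872, quantity demanded is 365 and quantity supplied is 462.5.
Surplus = Qs - Qd = 462.5 - 365 = 97.5.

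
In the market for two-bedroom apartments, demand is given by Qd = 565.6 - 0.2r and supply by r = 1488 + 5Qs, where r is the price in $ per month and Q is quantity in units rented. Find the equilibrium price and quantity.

r* = 2158, Q* = 134

Solving each curve for Q: Qs = -297.6 + 0.2r.
Set Qd = Qs: 565.6 - 0.2r = -297.6 + 0.2r, so 863.2 = 0.4r and r* = 2158.
Substitute back: Q* = 565.6 - 0.2(2158) = 134.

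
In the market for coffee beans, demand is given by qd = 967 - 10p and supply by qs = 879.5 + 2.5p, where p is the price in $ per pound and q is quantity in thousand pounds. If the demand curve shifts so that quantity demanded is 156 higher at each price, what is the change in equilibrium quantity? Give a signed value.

At equilibrium qd = qs, so 967 - 10p = 879.5 + 2.5p; collecting terms, 87.5 = 12.5p and p* = 7.
From the demand curve, q* = 967 - 10(7) = 897.
After the shift, demand is qd = 1123 - 10p.
Re-solving, 12.5p = 243.5 gives p = 19.48 and q = 928.2.
Δq = 928.2 - 897 = 31.2.

Δq = 31.2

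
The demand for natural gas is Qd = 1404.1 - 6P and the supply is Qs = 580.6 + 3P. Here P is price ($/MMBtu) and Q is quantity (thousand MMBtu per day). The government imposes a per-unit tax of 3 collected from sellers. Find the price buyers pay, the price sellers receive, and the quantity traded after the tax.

P_b = 92.5, P_s = 89.5, Q = 849.1

The tax drives a wedge P_b - P_s = 3. Substituting P_s = P_b - 3 into supply: Qs = 571.6 + 3P_b.
Set Qd = Qs: 1404.1 - 6P_b = 571.6 + 3P_b, so 832.5 = 9P_b and P_b = 92.5.
Then P_s = 92.5 - 3 = 89.5 and Q = 1404.1 - 6(92.5) = 849.1.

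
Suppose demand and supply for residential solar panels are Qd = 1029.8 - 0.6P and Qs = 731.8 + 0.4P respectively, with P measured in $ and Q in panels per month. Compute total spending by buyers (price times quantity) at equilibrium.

The market clears where 1029.8 - 0.6P = 731.8 + 0.4P. Rearranging, P = 298, hence P* = 298.
Plugging P* into demand: Q* = 1029.8 - 0.6(298) = 851.
Total spending by buyers = P* × Q* = 298 × 851 = 253598.

Total spending by buyers = 253598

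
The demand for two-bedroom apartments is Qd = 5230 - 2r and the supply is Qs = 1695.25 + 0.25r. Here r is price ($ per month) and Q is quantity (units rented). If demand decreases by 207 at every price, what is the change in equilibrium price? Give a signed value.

At equilibrium Qd = Qs, so 5230 - 2r = 1695.25 + 0.25r; collecting terms, 3534.75 = 2.25r and r* = 1571.
Substitute back: Q* = 5230 - 2(1571) = 2088.
After the shift, demand is Qd = 5023 - 2r.
The new intersection has 3327.75 = 2.25r, i.e. r = 1479, Q = 2065.
Δr = 1479 - 1571 = -92.

Δr = -92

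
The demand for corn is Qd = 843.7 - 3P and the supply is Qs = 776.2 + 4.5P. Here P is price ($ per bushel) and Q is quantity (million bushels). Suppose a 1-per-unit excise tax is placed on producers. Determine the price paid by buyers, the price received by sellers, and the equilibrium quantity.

The tax drives a wedge P_b - P_s = 1. Substituting P_s = P_b - 1 into supply: Qs = 771.7 + 4.5P_b.
Set Qd = Qs: 843.7 - 3P_b = 771.7 + 4.5P_b, so 72 = 7.5P_b and P_b = 9.6.
So P_s = 8.6 and the quantity traded is Q = 843.7 - 3(9.6) = 814.9.

P_b = 9.6, P_s = 8.6, Q = 814.9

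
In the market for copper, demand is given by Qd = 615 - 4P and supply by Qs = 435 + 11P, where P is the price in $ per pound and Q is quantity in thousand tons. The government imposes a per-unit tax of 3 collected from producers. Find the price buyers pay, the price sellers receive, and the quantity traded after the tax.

The tax drives a wedge P_b - P_s = 3. Substituting P_s = P_b - 3 into supply: Qs = 402 + 11P_b.
Market clearing requires 615 - 4P_b = 402 + 11P_b; hence 213 = 15P_b and P_b = 14.2.
Then P_s = 14.2 - 3 = 11.2 and Q = 615 - 4(14.2) = 558.2.

P_b = 14.2, P_s = 11.2, Q = 558.2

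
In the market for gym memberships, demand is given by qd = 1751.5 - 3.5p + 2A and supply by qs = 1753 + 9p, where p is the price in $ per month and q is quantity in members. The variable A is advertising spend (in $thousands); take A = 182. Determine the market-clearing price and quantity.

p* = 29, q* = 2014

With A = 182, demand is qd = 2115.5 - 3.5p.
Equating demand and supply, 2115.5 - 3.5p = 1753 + 9p gives 12.5p = 362.5, so p* = 29.
Then q* = 2115.5 - 3.5(29) = 2014.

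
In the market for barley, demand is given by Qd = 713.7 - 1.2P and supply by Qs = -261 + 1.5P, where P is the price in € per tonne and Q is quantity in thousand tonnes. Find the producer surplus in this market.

Producer surplus = 26226.75

At equilibrium Qd = Qs, so 713.7 - 1.2P = -261 + 1.5P; collecting terms, 974.7 = 2.7P and P* = 361.
Plugging P* into demand: Q* = 713.7 - 1.2(361) = 280.5.
Supply choke price (Qs = 0): P = 174. Producer surplus = ½ × (361 - 174) × 280.5 = 26226.75.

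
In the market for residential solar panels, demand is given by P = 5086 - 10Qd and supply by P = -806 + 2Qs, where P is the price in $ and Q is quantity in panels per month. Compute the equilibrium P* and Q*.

Inverting to quantity form: Qd = 508.6 - 0.1P and Qs = 403 + 0.5P.
At equilibrium Qd = Qs, so 508.6 - 0.1P = 403 + 0.5P; collecting terms, 105.6 = 0.6P and P* = 176.
Substitute back: Q* = 508.6 - 0.1(176) = 491.

P* = 176, Q* = 491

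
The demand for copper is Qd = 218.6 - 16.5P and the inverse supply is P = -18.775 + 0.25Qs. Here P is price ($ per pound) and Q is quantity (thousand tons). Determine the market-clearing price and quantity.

P* = 7, Q* = 103.1

In direct form, Qs = 75.1 + 4P.
Equating demand and supply, 218.6 - 16.5P = 75.1 + 4P gives 20.5P = 143.5, so P* = 7.
From the demand curve, Q* = 218.6 - 16.5(7) = 103.1.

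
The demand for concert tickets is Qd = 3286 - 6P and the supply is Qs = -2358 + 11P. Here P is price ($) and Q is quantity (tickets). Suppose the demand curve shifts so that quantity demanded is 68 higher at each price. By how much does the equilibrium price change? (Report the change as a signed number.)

The market clears where 3286 - 6P = -2358 + 11P. Rearranging, 17P = 5644, hence P* = 332.
From the demand curve, Q* = 3286 - 6(332) = 1294.
After the shift, demand is Qd = 3354 - 6P.
New equilibrium: 5712 = 17P, so P = 336 and Q = 1338.
ΔP = 336 - 332 = 4.

ΔP = 4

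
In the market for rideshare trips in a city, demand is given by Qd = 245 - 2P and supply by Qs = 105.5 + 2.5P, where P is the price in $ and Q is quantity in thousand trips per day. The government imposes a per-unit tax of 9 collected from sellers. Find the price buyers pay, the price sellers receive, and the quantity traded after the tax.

P_b = 36, P_s = 27, Q = 173

With a tax of 9 on sellers, they supply based on the net price P_s = P_b - 9, so Qs = 83 + 2.5P_b.
Equate demand and the shifted supply: 245 - 2P_b = 83 + 2.5P_b, giving 4.5P_b = 162, so P_b = 36.
So P_s = 27 and the quantity traded is Q = 245 - 2(36) = 173.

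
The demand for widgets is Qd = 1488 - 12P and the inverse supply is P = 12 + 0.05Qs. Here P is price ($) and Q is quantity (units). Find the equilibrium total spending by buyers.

Total spending by buyers = 45360

In direct form, Qs = -240 + 20P.
Set Qd = Qs: 1488 - 12P = -240 + 20P, so 1728 = 32P and P* = 54.
Substitute back: Q* = 1488 - 12(54) = 840.
Total spending by buyers = P* × Q* = 54 × 840 = 45360.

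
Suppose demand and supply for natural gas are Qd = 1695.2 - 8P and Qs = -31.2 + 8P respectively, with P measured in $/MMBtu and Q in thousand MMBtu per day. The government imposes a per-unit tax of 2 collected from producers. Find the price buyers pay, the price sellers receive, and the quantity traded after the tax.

P_b = 108.9, P_s = 106.9, Q = 824

Producers keep P_s = P_b - 2 per unit, so supply in terms of the buyer price is Qs = -47.2 + 8P_b.
Set Qd = Qs: 1695.2 - 8P_b = -47.2 + 8P_b, so 1742.4 = 16P_b and P_b = 108.9.
So P_s = 106.9 and the quantity traded is Q = 1695.2 - 8(108.9) = 824.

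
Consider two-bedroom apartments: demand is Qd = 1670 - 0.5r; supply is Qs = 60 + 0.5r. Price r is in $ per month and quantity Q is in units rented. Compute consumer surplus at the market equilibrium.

At equilibrium Qd = Qs, so 1670 - 0.5r = 60 + 0.5r; collecting terms, 1610 = r and r* = 1610.
Plugging r* into demand: Q* = 1670 - 0.5(1610) = 865.
Demand choke price (Qd = 0): r = 1670/0.5 = 3340. Consumer surplus = ½ × (3340 - 1610) × 865 = 748225.

Consumer surplus = 748225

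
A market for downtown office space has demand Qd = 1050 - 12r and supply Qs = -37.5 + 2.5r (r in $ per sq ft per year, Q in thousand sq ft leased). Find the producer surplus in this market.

Producer surplus = 4500

The market clears where 1050 - 12r = -37.5 + 2.5r. Rearranging, 14.5r = 1087.5, hence r* = 75.
Then Q* = 1050 - 12(75) = 150.
Supply choke price (Qs = 0): r = 15. Producer surplus = ½ × (75 - 15) × 150 = 4500.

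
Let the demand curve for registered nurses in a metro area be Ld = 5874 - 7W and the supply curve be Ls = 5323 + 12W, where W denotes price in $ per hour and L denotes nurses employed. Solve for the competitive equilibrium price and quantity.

At equilibrium Ld = Ls, so 5874 - 7W = 5323 + 12W; collecting terms, 551 = 19W and W* = 29.
From the demand curve, L* = 5874 - 7(29) = 5671.

W* = 29, L* = 5671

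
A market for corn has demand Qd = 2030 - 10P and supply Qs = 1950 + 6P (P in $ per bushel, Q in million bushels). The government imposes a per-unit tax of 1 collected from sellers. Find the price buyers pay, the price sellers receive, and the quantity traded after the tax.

P_b = 5.375, P_s = 4.375, Q = 1976.25

The tax drives a wedge P_b - P_s = 1. Substituting P_s = P_b - 1 into supply: Qs = 1944 + 6P_b.
Set Qd = Qs: 2030 - 10P_b = 1944 + 6P_b, so 86 = 16P_b and P_b = 5.375.
So P_s = 4.375 and the quantity traded is Q = 2030 - 10(5.375) = 1976.25.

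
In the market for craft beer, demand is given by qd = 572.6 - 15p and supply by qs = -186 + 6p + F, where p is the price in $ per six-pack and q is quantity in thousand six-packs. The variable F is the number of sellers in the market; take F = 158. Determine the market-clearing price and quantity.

p* = 28.6, q* = 143.6

With F = 158, supply is qs = -28 + 6p.
Set qd = qs: 572.6 - 15p = -28 + 6p, so 600.6 = 21p and p* = 28.6.
From the demand curve, q* = 572.6 - 15(28.6) = 143.6.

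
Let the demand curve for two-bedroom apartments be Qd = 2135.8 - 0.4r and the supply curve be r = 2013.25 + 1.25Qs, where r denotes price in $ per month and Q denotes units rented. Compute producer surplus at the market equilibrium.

In direct form, Qs = -1610.6 + 0.8r.
At equilibrium Qd = Qs, so 2135.8 - 0.4r = -1610.6 + 0.8r; collecting terms, 3746.4 = 1.2r and r* = 3122.
From the demand curve, Q* = 2135.8 - 0.4(3122) = 887.
Supply choke price (Qs = 0): r = 2013.25. Producer surplus = ½ × (3122 - 2013.25) × 887 = 491730.625.

Producer surplus = 491730.625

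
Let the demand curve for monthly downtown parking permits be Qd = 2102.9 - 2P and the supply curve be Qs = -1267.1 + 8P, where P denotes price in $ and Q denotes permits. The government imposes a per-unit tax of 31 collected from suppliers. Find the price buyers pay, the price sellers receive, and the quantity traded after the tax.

P_b = 361.8, P_s = 330.8, Q = 1379.3

Suppliers keep P_s = P_b - 31 per unit, so supply in terms of the buyer price is Qs = -1515.1 + 8P_b.
Set Qd = Qs: 2102.9 - 2P_b = -1515.1 + 8P_b, so 3618 = 10P_b and P_b = 361.8.
So P_s = 330.8 and the quantity traded is Q = 2102.9 - 2(361.8) = 1379.3.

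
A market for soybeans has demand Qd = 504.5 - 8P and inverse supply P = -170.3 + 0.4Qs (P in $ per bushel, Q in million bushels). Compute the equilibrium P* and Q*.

In direct form, Qs = 425.75 + 2.5P.
Set Qd = Qs: 504.5 - 8P = 425.75 + 2.5P, so 78.75 = 10.5P and P* = 7.5.
Substitute back: Q* = 504.5 - 8(7.5) = 444.5.

P* = 7.5, Q* = 444.5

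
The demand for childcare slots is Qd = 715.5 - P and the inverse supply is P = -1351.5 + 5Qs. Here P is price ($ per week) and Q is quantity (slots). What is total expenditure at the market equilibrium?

Rewriting in direct form: Qs = 270.3 + 0.2P.
Set Qd = Qs: 715.5 - P = 270.3 + 0.2P, so 445.2 = 1.2P and P* = 371.
Plugging P* into demand: Q* = 715.5 - 371 = 344.5.
Total expenditure = P* × Q* = 371 × 344.5 = 127809.5.

Total expenditure = 127809.5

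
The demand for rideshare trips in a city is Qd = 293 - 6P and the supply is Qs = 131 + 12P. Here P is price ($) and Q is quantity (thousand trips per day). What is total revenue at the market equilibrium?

Total revenue = 2151

Set Qd = Qs: 293 - 6P = 131 + 12P, so 162 = 18P and P* = 9.
From the demand curve, Q* = 293 - 6(9) = 239.
Total revenue = P* × Q* = 9 × 239 = 2151.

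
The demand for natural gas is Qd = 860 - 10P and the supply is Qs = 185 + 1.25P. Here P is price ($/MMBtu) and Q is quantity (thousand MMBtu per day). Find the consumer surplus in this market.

Consumer surplus = 3380

At equilibrium Qd = Qs, so 860 - 10P = 185 + 1.25P; collecting terms, 675 = 11.25P and P* = 60.
Then Q* = 860 - 10(60) = 260.
Demand choke price (Qd = 0): P = 860/10 = 86. Consumer surplus = ½ × (86 - 60) × 260 = 3380.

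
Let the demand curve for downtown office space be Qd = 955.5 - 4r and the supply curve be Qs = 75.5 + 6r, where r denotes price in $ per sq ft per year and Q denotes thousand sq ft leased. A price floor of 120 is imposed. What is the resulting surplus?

At r = 120: Qd = 475.5 and Qs = 795.5.
Surplus = Qs - Qd = 795.5 - 475.5 = 320.

Surplus = 320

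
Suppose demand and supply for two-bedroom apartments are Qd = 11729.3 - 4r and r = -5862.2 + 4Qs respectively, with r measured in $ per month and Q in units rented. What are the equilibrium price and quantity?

Solving each curve for Q: Qs = 1465.55 + 0.25r.
The market clears where 11729.3 - 4r = 1465.55 + 0.25r. Rearranging, 4.25r = 10263.75, hence r* = 2415.
Then Q* = 11729.3 - 4(2415) = 2069.3.

r* = 2415, Q* = 2069.3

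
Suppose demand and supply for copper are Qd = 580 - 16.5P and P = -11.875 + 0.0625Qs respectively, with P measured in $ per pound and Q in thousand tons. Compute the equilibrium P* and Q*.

In direct form, Qs = 190 + 16P.
The market clears where 580 - 16.5P = 190 + 16P. Rearranging, 32.5P = 390, hence P* = 12.
From the demand curve, Q* = 580 - 16.5(12) = 382.

P* = 12, Q* = 382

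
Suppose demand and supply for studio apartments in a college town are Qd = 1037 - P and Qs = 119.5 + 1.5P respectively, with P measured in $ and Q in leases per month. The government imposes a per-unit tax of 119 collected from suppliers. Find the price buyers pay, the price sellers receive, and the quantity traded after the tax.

Suppliers keep P_s = P_b - 119 per unit, so supply in terms of the buyer price is Qs = -59 + 1.5P_b.
Equate demand and the shifted supply: 1037 - P_b = -59 + 1.5P_b, giving 2.5P_b = 1096, so P_b = 438.4.
So P_s = 319.4 and the quantity traded is Q = 1037 - 438.4 = 598.6.

P_b = 438.4, P_s = 319.4, Q = 598.6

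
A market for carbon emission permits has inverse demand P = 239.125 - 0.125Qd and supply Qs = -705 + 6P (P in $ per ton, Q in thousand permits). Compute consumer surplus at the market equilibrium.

Consumer surplus = 10868.0625

Solving each curve for Q: Qd = 1913 - 8P.
The market clears where 1913 - 8P = -705 + 6P. Rearranging, 14P = 2618, hence P* = 187.
Substitute back: Q* = 1913 - 8(187) = 417.
Demand choke price (Qd = 0): P = 1913/8 = 239.125. Consumer surplus = ½ × (239.125 - 187) × 417 = 10868.0625.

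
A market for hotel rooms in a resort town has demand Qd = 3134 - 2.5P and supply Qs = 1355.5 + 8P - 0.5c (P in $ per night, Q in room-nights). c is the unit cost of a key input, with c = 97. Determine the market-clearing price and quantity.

With c = 97, supply is Qs = 1307 + 8P.
Set Qd = Qs: 3134 - 2.5P = 1307 + 8P, so 1827 = 10.5P and P* = 174.
From the demand curve, Q* = 3134 - 2.5(174) = 2699.

P* = 174, Q* = 2699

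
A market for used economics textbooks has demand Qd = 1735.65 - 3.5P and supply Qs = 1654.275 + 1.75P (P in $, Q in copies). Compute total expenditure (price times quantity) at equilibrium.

Total expenditure = 26061.7

At equilibrium Qd = Qs, so 1735.65 - 3.5P = 1654.275 + 1.75P; collecting terms, 81.375 = 5.25P and P* = 15.5.
Then Q* = 1735.65 - 3.5(15.5) = 1681.4.
Total expenditure = P* × Q* = 15.5 × 1681.4 = 26061.7.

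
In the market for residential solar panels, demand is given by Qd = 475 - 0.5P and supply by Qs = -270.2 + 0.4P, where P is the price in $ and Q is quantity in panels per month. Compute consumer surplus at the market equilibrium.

Consumer surplus = 3721

At equilibrium Qd = Qs, so 475 - 0.5P = -270.2 + 0.4P; collecting terms, 745.2 = 0.9P and P* = 828.
Then Q* = 475 - 0.5(828) = 61.
Demand choke price (Qd = 0): P = 475/0.5 = 950. Consumer surplus = ½ × (950 - 828) × 61 = 3721.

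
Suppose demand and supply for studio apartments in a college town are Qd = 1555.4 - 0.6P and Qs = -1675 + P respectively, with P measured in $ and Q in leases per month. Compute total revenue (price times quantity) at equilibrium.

The market clears where 1555.4 - 0.6P = -1675 + P. Rearranging, 1.6P = 3230.4, hence P* = 2019.
Substitute back: Q* = 1555.4 - 0.6(2019) = 344.
Total revenue = P* × Q* = 2019 × 344 = 694536.

Total revenue = 694536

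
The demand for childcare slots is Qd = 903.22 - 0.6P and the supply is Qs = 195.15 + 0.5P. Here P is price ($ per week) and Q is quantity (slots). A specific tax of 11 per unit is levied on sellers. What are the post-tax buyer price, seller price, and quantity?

Sellers keep P_s = P_b - 11 per unit, so supply in terms of the buyer price is Qs = 189.65 + 0.5P_b.
Set Qd = Qs: 903.22 - 0.6P_b = 189.65 + 0.5P_b, so 713.57 = 1.1P_b and P_b = 648.7.
So P_s = 637.7 and the quantity traded is Q = 903.22 - 0.6(648.7) = 514.

P_b = 648.7, P_s = 637.7, Q = 514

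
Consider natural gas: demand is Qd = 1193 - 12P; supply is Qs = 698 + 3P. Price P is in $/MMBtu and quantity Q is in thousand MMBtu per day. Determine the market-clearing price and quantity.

At equilibrium Qd = Qs, so 1193 - 12P = 698 + 3P; collecting terms, 495 = 15P and P* = 33.
Plugging P* into demand: Q* = 1193 - 12(33) = 797.

P* = 33, Q* = 797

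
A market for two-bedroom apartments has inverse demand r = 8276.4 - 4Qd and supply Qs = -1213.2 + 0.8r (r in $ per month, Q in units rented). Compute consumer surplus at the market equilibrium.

Consumer surplus = 3315827.52

Rewriting in direct form: Qd = 2069.1 - 0.25r.
The market clears where 2069.1 - 0.25r = -1213.2 + 0.8r. Rearranging, 1.05r = 3282.3, hence r* = 3126.
Substitute back: Q* = 2069.1 - 0.25(3126) = 1287.6.
Demand choke price (Qd = 0): r = 2069.1/0.25 = 8276.4. Consumer surplus = ½ × (8276.4 - 3126) × 1287.6 = 3315827.52.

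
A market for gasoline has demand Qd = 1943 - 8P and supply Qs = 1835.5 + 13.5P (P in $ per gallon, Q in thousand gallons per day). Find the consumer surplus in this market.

Equating demand and supply, 1943 - 8P = 1835.5 + 13.5P gives 21.5P = 107.5, so P* = 5.
From the demand curve, Q* = 1943 - 8(5) = 1903.
Demand choke price (Qd = 0): P = 1943/8 = 242.875. Consumer surplus = ½ × (242.875 - 5) × 1903 = 226338.0625.

Consumer surplus = 226338.0625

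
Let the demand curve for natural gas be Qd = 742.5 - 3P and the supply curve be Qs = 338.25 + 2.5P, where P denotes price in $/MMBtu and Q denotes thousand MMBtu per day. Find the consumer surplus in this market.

Consumer surplus = 45414

Set Qd = Qs: 742.5 - 3P = 338.25 + 2.5P, so 404.25 = 5.5P and P* = 73.5.
From the demand curve, Q* = 742.5 - 3(73.5) = 522.
Demand choke price (Qd = 0): P = 742.5/3 = 247.5. Consumer surplus = ½ × (247.5 - 73.5) × 522 = 45414.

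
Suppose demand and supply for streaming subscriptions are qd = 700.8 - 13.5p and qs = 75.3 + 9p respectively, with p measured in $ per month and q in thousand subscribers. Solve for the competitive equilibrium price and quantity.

Equating demand and supply, 700.8 - 13.5p = 75.3 + 9p gives 22.5p = 625.5, so p* = 27.8.
From the demand curve, q* = 700.8 - 13.5(27.8) = 325.5.

p* = 27.8, q* = 325.5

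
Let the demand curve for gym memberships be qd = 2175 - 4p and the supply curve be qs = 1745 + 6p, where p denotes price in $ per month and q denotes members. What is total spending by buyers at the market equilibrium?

Total spending by buyers = 86129

The market clears where 2175 - 4p = 1745 + 6p. Rearranging, 10p = 430, hence p* = 43.
Substitute back: q* = 2175 - 4(43) = 2003.
Total spending by buyers = p* × q* = 43 × 2003 = 86129.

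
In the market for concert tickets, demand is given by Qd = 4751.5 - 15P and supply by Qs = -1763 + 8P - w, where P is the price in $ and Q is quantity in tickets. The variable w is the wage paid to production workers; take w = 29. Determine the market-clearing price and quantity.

With w = 29, supply is Qs = -1792 + 8P.
Set Qd = Qs: 4751.5 - 15P = -1792 + 8P, so 6543.5 = 23P and P* = 284.5.
Substitute back: Q* = 4751.5 - 15(284.5) = 484.

P* = 284.5, Q* = 484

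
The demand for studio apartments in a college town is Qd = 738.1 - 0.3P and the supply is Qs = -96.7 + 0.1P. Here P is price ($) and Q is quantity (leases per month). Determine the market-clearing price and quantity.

Set Qd = Qs: 738.1 - 0.3P = -96.7 + 0.1P, so 834.8 = 0.4P and P* = 2087.
Then Q* = 738.1 - 0.3(2087) = 112.

P* = 2087, Q* = 112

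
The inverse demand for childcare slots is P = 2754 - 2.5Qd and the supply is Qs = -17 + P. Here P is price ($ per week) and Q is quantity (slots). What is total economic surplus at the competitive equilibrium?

Solving each curve for Q: Qd = 1101.6 - 0.4P.
Equating demand and supply, 1101.6 - 0.4P = -17 + P gives 1.4P = 1118.6, so P* = 799.
Then Q* = 1101.6 - 0.4(799) = 782.
Demand choke price = 2754; supply choke price = 17. CS = ½(2754 - 799)(782) = 764405; PS = ½(799 - 17)(782) = 305762. Total surplus = 1070167.

Total surplus = 1070167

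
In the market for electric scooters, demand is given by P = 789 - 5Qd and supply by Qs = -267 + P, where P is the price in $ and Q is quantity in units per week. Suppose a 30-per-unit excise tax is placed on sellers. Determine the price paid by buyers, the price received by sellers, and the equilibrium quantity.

P_b = 379, P_s = 349, Q = 82

Inverting to quantity form: Qd = 157.8 - 0.2P.
Sellers keep P_s = P_b - 30 per unit, so supply in terms of the buyer price is Qs = -297 + P_b.
Set Qd = Qs: 157.8 - 0.2P_b = -297 + P_b, so 454.8 = 1.2P_b and P_b = 379.
So P_s = 349 and the quantity traded is Q = 157.8 - 0.2(379) = 82.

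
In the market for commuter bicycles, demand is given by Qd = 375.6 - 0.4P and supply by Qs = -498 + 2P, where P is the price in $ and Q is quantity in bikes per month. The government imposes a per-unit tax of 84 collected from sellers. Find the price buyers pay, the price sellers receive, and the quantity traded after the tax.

P_b = 434, P_s = 350, Q = 202

With a tax of 84 on sellers, they supply based on the net price P_s = P_b - 84, so Qs = -666 + 2P_b.
Equate demand and the shifted supply: 375.6 - 0.4P_b = -666 + 2P_b, giving 2.4P_b = 1041.6, so P_b = 434.
Then P_s = 434 - 84 = 350 and Q = 375.6 - 0.4(434) = 202.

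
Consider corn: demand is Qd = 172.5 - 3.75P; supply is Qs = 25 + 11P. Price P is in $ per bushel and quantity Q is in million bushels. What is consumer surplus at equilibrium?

At equilibrium Qd = Qs, so 172.5 - 3.75P = 25 + 11P; collecting terms, 147.5 = 14.75P and P* = 10.
From the demand curve, Q* = 172.5 - 3.75(10) = 135.
Demand choke price (Qd = 0): P = 172.5/3.75 = 46. Consumer surplus = ½ × (46 - 10) × 135 = 2430.

Consumer surplus = 2430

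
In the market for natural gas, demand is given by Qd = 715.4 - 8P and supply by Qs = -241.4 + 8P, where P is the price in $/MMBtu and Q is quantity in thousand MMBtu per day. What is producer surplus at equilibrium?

Producer surplus = 3510.5625

Equating demand and supply, 715.4 - 8P = -241.4 + 8P gives 16P = 956.8, so P* = 59.8.
From the demand curve, Q* = 715.4 - 8(59.8) = 237.
Supply choke price (Qs = 0): P = 30.175. Producer surplus = ½ × (59.8 - 30.175) × 237 = 3510.5625.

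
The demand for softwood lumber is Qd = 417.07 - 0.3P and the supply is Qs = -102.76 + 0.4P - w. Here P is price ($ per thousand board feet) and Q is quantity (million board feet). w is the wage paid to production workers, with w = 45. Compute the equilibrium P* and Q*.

With w = 45, supply is Qs = -147.76 + 0.4P.
Set Qd = Qs: 417.07 - 0.3P = -147.76 + 0.4P, so 564.83 = 0.7P and P* = 806.9.
From the demand curve, Q* = 417.07 - 0.3(806.9) = 175.

P* = 806.9, Q* = 175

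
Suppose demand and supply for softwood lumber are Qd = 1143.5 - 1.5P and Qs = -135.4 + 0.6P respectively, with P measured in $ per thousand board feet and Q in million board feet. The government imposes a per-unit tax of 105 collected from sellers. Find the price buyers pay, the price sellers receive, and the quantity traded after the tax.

P_b = 639, P_s = 534, Q = 185

With a tax of 105 on sellers, they supply based on the net price P_s = P_b - 105, so Qs = -198.4 + 0.6P_b.
Market clearing requires 1143.5 - 1.5P_b = -198.4 + 0.6P_b; hence 1341.9 = 2.1P_b and P_b = 639.
So P_s = 534 and the quantity traded is Q = 1143.5 - 1.5(639) = 185.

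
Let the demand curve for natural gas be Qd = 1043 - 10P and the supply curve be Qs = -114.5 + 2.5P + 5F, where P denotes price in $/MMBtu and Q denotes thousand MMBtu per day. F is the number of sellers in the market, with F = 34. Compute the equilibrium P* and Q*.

P* = 79, Q* = 253

With F = 34, supply is Qs = 55.5 + 2.5P.
Set Qd = Qs: 1043 - 10P = 55.5 + 2.5P, so 987.5 = 12.5P and P* = 79.
From the demand curve, Q* = 1043 - 10(79) = 253.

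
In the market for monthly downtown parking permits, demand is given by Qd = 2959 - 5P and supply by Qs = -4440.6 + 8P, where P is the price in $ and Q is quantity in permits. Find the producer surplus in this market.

Producer surplus = 798.0625

At equilibrium Qd = Qs, so 2959 - 5P = -4440.6 + 8P; collecting terms, 7399.6 = 13P and P* = 569.2.
Plugging P* into demand: Q* = 2959 - 5(569.2) = 113.
Supply choke price (Qs = 0): P = 555.075. Producer surplus = ½ × (569.2 - 555.075) × 113 = 798.0625.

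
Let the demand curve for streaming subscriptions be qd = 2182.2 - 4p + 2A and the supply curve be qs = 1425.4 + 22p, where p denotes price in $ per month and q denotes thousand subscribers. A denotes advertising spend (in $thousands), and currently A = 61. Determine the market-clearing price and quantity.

With A = 61, demand is qd = 2304.2 - 4p.
Equating demand and supply, 2304.2 - 4p = 1425.4 + 22p gives 26p = 878.8, so p* = 33.8.
Substitute back: q* = 2304.2 - 4(33.8) = 2169.

p* = 33.8, q* = 2169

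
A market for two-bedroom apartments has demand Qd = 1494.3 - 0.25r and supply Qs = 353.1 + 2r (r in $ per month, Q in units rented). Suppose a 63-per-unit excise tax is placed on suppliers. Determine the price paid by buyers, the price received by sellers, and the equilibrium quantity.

With a tax of 63 on suppliers, they supply based on the net price r_s = r_b - 63, so Qs = 227.1 + 2r_b.
Market clearing requires 1494.3 - 0.25r_b = 227.1 + 2r_b; hence 1267.2 = 2.25r_b and r_b = 563.2.
So r_s = 500.2 and the quantity traded is Q = 1494.3 - 0.25(563.2) = 1353.5.

r_b = 563.2, r_s = 500.2, Q = 1353.5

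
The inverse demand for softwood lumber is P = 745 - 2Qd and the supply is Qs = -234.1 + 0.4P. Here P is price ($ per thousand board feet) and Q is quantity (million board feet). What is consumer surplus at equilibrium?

Solving each curve for Q: Qd = 372.5 - 0.5P.
Equating demand and supply, 372.5 - 0.5P = -234.1 + 0.4P gives 0.9P = 606.6, so P* = 674.
Then Q* = 372.5 - 0.5(674) = 35.5.
Demand choke price (Qd = 0): P = 372.5/0.5 = 745. Consumer surplus = ½ × (745 - 674) × 35.5 = 1260.25.

Consumer surplus = 1260.25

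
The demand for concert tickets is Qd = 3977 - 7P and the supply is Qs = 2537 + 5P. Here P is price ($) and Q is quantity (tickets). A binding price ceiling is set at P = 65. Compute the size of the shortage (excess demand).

At P = 65: Qd = 3522 and Qs = 2862.
Shortage = Qd - Qs = 3522 - 2862 = 660.

Shortage = 660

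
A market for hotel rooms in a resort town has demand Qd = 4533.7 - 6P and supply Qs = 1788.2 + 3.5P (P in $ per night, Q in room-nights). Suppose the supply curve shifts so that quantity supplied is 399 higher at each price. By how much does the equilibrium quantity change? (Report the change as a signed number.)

ΔQ = 252

Set Qd = Qs: 4533.7 - 6P = 1788.2 + 3.5P, so 2745.5 = 9.5P and P* = 289.
From the demand curve, Q* = 4533.7 - 6(289) = 2799.7.
After the shift, supply is Qs = 2187.2 + 3.5P.
Re-solving, 9.5P = 2346.5 gives P = 247 and Q = 3051.7.
ΔQ = 3051.7 - 2799.7 = 252.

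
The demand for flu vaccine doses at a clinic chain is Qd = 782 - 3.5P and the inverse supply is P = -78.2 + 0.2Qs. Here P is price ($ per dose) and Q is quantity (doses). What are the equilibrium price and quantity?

P* = 46, Q* = 621

Solving each curve for Q: Qs = 391 + 5P.
At equilibrium Qd = Qs, so 782 - 3.5P = 391 + 5P; collecting terms, 391 = 8.5P and P* = 46.
Substitute back: Q* = 782 - 3.5(46) = 621.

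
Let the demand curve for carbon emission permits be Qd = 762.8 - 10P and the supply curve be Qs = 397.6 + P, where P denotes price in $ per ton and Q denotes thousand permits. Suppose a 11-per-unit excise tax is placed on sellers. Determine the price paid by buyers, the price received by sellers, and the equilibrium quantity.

The tax drives a wedge P_b - P_s = 11. Substituting P_s = P_b - 11 into supply: Qs = 386.6 + P_b.
Set Qd = Qs: 762.8 - 10P_b = 386.6 + P_b, so 376.2 = 11P_b and P_b = 34.2.
So P_s = 23.2 and the quantity traded is Q = 762.8 - 10(34.2) = 420.8.

P_b = 34.2, P_s = 23.2, Q = 420.8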